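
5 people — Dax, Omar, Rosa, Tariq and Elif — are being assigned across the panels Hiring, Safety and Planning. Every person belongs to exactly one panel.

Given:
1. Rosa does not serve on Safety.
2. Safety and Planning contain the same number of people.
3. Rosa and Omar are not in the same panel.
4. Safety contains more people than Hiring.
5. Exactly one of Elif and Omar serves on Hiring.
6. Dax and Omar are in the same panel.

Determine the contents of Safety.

From (1): Rosa ∉ Safety.
Suppose Dax ∉ Safety: no assignment then satisfies all the clues, so Dax ∈ Safety.

Safety = {Dax, Omar}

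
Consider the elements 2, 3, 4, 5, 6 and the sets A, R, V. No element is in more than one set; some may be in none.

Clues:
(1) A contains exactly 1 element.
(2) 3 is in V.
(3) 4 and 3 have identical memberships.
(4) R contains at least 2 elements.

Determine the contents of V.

V = {3, 4}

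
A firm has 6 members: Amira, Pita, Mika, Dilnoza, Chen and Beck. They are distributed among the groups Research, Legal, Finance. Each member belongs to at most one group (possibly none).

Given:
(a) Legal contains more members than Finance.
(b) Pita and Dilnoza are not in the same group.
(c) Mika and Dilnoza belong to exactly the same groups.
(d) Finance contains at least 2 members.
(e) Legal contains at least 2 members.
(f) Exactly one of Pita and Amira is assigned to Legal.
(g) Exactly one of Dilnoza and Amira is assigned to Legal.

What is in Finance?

Finance = {Dilnoza, Mika}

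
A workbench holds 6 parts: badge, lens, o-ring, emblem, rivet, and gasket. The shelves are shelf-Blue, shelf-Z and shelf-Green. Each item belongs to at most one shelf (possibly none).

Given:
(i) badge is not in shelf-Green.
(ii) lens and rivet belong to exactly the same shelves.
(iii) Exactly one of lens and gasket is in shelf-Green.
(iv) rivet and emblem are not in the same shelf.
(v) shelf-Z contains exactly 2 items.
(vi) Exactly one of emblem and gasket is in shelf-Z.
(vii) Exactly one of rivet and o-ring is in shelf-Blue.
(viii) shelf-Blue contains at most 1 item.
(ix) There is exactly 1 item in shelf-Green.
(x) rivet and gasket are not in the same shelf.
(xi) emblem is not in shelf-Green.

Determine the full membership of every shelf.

From (i): badge ∉ shelf-Green.
From (xi): emblem ∉ shelf-Green.
Suppose badge ∈ shelf-Blue: no assignment then satisfies all the clues, so badge ∉ shelf-Blue.

shelf-Blue = {o-ring}; shelf-Z = {badge, emblem}; shelf-Green = {gasket}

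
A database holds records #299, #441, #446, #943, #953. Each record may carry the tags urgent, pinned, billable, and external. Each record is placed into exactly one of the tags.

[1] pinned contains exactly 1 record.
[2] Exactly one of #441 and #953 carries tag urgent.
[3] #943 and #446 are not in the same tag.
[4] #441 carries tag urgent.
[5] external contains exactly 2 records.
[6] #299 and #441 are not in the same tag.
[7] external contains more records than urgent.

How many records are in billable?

1

From (4): #441 ∈ urgent.
(2) (exactly one): #953 ∉ urgent.
(6): #299 ∉ urgent.
Suppose #446 ∈ urgent: no assignment then satisfies all the clues, so #446 ∉ urgent.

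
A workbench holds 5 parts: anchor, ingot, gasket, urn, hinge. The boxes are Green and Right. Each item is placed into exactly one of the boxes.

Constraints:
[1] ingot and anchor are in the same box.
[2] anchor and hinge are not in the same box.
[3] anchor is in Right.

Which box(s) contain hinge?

From (3): anchor ∈ Right.
(1): ingot matches anchor: ingot ∉ Green.
(1): ingot matches anchor: ingot ∈ Right.
(2): hinge ∉ Right.
Only one box left: hinge ∈ Green.

hinge: Green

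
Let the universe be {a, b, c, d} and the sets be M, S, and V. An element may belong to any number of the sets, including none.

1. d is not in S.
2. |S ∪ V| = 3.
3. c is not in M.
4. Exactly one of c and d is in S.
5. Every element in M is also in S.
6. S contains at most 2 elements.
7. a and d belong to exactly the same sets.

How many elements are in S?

1

From (1): d ∉ S.
From (3): c ∉ M.
(4) (exactly one): c ∈ S.
(5) contrapositive: d ∉ M.
(7): a matches d: a ∉ M.
(7): a matches d: a ∉ S.
Suppose a ∉ V: no assignment then satisfies all the clues, so a ∈ V.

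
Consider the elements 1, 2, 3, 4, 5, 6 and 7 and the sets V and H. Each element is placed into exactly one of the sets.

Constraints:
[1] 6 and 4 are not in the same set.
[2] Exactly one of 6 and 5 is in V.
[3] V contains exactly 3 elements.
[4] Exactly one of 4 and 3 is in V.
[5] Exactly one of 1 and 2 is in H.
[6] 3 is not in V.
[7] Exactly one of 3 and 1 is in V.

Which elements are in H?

H = {2, 3, 6, 7}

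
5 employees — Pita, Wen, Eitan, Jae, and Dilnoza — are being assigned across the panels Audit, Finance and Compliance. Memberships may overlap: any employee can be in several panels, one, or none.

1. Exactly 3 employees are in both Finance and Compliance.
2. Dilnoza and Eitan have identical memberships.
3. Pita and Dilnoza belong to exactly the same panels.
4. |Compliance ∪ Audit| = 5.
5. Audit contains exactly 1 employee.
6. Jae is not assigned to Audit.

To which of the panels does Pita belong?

Pita: Compliance, Finance

From (6): Jae ∉ Audit.
Suppose Pita ∈ Audit: no assignment then satisfies all the clues, so Pita ∉ Audit.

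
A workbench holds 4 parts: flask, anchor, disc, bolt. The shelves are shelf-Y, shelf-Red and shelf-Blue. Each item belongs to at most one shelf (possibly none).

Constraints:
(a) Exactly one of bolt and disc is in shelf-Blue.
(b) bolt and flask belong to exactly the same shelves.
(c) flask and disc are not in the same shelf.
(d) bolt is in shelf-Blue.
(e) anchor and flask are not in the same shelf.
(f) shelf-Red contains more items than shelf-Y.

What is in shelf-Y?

shelf-Y = {}

From (d): bolt ∈ shelf-Blue.
(a) (exactly one): disc ∉ shelf-Blue.
(b): flask matches bolt: flask ∉ shelf-Y.
(b): flask matches bolt: flask ∉ shelf-Red.
(b): flask matches bolt: flask ∈ shelf-Blue.
(e): anchor ∉ shelf-Blue.
Suppose anchor ∈ shelf-Y: no assignment then satisfies all the clues, so anchor ∉ shelf-Y.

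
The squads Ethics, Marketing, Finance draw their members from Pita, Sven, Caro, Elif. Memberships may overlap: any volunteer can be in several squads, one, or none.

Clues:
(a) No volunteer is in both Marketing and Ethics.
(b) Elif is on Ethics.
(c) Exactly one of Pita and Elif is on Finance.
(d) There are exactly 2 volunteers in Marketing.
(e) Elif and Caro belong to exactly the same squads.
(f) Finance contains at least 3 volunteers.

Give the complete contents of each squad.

Ethics = {Caro, Elif}; Marketing = {Pita, Sven}; Finance = {Caro, Elif, Sven}

From (b): Elif ∈ Ethics.
(a) (disjoint): Elif ∉ Marketing.
(e): Caro matches Elif: Caro ∈ Ethics.
(e): Caro matches Elif: Caro ∉ Marketing.
(d): only 2 candidates remain for Marketing, so all are in.
(a) (disjoint): Pita ∉ Ethics.
(a) (disjoint): Sven ∉ Ethics.
Suppose Pita ∈ Finance: no assignment then satisfies all the clues, so Pita ∉ Finance.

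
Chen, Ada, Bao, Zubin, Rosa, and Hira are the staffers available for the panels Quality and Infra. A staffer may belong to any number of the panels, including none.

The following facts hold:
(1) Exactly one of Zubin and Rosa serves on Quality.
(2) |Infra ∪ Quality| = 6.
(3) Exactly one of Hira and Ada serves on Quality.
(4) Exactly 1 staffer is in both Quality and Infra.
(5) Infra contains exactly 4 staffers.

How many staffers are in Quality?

3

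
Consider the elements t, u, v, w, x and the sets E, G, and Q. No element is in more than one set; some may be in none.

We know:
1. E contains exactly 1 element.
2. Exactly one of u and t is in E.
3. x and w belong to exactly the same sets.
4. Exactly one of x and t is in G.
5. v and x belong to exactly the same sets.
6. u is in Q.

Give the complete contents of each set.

E = {t}; G = {v, w, x}; Q = {u}

From (6): u ∈ Q.
(2) (exactly one): t ∈ E.
(4) (exactly one): x ∈ G.
(5): v matches x: v ∉ E.
(5): v matches x: v ∈ G.
(1): E already has 1, so the rest are out.
(3): w matches x: w ∈ G.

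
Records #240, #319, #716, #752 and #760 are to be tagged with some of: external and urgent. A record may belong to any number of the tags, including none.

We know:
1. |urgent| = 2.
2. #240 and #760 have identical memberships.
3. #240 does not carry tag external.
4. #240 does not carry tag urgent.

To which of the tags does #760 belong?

#760: none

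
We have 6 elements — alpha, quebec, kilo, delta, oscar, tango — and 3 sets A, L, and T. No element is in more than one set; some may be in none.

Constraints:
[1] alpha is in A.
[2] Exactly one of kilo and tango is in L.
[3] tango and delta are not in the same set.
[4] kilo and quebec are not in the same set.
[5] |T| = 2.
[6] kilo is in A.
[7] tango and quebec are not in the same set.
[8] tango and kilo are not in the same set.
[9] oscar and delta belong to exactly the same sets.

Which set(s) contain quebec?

quebec: none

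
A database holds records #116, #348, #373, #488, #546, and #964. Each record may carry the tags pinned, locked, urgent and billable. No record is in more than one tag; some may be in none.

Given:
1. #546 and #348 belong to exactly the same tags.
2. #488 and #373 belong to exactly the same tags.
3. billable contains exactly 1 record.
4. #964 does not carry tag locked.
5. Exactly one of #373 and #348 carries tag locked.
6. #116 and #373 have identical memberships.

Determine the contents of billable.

billable = {#964}

From (4): #964 ∉ locked.
Suppose #116 ∈ billable: no assignment then satisfies all the clues, so #116 ∉ billable.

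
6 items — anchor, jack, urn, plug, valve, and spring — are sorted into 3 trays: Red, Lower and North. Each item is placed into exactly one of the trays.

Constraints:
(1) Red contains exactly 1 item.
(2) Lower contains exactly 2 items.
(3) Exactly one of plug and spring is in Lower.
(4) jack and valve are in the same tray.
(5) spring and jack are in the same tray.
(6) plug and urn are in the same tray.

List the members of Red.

Red = {anchor}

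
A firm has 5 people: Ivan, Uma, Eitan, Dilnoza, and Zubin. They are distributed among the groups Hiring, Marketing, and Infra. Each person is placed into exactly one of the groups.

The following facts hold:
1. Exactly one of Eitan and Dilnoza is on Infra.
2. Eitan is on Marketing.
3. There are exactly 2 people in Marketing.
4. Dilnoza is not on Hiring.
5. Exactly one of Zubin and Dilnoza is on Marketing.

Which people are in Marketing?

Marketing = {Eitan, Zubin}

From (2): Eitan ∈ Marketing.
From (4): Dilnoza ∉ Hiring.
(1) (exactly one): Dilnoza ∈ Infra.
(5) (exactly one): Zubin ∈ Marketing.
(3): Marketing already has 2, so the rest are out.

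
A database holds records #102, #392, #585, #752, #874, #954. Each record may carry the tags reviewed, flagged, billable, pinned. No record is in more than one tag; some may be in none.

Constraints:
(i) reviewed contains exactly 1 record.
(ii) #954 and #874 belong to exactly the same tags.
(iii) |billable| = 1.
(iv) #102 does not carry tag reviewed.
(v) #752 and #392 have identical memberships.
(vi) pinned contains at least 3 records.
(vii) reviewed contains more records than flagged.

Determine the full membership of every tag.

reviewed = {#585}; flagged = {}; billable = {#102}; pinned = {#392, #752, #874, #954}

From (iv): #102 ∉ reviewed.
Suppose #102 ∈ flagged: no assignment then satisfies all the clues, so #102 ∉ flagged.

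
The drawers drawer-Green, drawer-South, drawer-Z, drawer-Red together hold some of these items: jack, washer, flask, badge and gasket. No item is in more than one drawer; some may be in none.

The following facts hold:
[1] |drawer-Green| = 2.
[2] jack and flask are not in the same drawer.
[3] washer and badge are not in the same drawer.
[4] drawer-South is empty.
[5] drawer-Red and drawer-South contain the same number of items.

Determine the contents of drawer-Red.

drawer-Red = {}

(4): drawer-South already has 0, so the rest are out.
Suppose jack ∈ drawer-Red: no assignment then satisfies all the clues, so jack ∉ drawer-Red.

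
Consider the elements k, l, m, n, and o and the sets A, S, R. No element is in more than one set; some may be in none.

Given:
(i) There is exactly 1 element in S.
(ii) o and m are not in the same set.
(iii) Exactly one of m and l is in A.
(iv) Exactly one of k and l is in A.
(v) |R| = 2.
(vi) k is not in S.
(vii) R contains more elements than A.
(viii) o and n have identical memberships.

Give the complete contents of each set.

A = {l}; S = {m}; R = {n, o}

From (vi): k ∉ S.
Suppose k ∈ A: no assignment then satisfies all the clues, so k ∉ A.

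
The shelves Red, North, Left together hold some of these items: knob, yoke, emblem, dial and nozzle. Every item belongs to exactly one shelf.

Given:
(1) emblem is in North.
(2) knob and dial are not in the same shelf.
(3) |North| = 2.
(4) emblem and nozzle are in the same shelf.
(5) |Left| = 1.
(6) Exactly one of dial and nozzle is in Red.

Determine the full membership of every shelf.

Red = {dial, yoke}; North = {emblem, nozzle}; Left = {knob}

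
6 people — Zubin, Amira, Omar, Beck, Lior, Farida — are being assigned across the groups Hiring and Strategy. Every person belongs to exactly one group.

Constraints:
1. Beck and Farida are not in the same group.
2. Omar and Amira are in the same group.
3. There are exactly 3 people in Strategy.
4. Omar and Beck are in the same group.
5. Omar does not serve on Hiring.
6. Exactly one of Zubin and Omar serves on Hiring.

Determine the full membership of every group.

Hiring = {Farida, Lior, Zubin}; Strategy = {Amira, Beck, Omar}

From (5): Omar ∉ Hiring.
(2): Amira matches Omar: Amira ∉ Hiring.
(4): Beck matches Omar: Beck ∉ Hiring.
(6) (exactly one): Zubin ∈ Hiring.
Only one group left: Amira ∈ Strategy.
Only one group left: Omar ∈ Strategy.
Only one group left: Beck ∈ Strategy.
(1): Farida ∉ Strategy.
(3): Strategy already has 3, so the rest are out.
Only one group left: Lior ∈ Hiring.
Only one group left: Farida ∈ Hiring.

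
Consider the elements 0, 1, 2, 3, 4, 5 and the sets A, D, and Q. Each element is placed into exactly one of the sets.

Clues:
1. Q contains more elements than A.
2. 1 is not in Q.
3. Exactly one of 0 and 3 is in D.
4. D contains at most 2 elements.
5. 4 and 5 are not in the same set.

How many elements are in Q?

3

From (2): 1 ∉ Q.
Suppose 0 ∈ A: no assignment then satisfies all the clues, so 0 ∉ A.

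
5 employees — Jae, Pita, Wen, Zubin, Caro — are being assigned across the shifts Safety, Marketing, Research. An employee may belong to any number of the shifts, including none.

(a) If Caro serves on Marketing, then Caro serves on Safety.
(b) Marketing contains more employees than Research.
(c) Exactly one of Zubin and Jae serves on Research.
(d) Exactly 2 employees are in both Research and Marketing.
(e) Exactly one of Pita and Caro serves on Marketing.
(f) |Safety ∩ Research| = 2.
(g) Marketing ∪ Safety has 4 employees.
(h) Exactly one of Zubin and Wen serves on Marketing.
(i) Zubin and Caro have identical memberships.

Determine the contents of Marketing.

Marketing = {Caro, Jae, Zubin}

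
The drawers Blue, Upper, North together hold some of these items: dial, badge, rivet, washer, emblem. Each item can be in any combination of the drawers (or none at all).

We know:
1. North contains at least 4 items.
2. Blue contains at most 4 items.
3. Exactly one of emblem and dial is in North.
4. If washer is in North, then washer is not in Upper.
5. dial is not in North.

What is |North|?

From (5): dial ∉ North.
(1): only 4 candidates remain for North, so all are in.
(4): washer ∉ Upper.

4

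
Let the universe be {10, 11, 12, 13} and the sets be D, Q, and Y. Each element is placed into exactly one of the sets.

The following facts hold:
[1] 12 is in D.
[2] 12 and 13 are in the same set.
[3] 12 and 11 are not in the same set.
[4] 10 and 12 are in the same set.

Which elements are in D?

D = {10, 12, 13}

From (1): 12 ∈ D.
(2): 13 matches 12: 13 ∈ D.
(3): 11 ∉ D.
(4): 10 matches 12: 10 ∈ D.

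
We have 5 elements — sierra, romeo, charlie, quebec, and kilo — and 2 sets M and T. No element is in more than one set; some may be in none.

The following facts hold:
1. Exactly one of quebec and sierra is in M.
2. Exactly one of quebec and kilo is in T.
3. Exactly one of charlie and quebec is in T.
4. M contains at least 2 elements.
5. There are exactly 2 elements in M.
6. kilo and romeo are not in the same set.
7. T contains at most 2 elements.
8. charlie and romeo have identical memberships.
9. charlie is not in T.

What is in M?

M = {kilo, sierra}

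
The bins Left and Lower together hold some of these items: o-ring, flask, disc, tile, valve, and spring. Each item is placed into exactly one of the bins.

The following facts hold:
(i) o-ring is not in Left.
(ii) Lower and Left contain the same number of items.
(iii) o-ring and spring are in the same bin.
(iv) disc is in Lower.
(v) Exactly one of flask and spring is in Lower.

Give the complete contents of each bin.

From (i): o-ring ∉ Left.
From (iv): disc ∈ Lower.
(iii): spring matches o-ring: spring ∉ Left.
Only one bin left: o-ring ∈ Lower.
Only one bin left: spring ∈ Lower.
(v) (exactly one): flask ∉ Lower.
Only one bin left: flask ∈ Left.
Suppose tile ∉ Left: no assignment then satisfies all the clues, so tile ∈ Left.

Left = {flask, tile, valve}; Lower = {disc, o-ring, spring}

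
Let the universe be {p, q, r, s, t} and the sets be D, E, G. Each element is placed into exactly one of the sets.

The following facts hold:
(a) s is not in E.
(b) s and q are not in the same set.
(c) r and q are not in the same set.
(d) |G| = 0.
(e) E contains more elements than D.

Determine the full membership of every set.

D = {r, s}; E = {p, q, t}; G = {}

From (a): s ∉ E.
(d): G already has 0, so the rest are out.
Only one set left: s ∈ D.
(b): q ∉ D.
Only one set left: q ∈ E.
(c): r ∉ E.
Only one set left: r ∈ D.
Suppose p ∈ D: no assignment then satisfies all the clues, so p ∉ D.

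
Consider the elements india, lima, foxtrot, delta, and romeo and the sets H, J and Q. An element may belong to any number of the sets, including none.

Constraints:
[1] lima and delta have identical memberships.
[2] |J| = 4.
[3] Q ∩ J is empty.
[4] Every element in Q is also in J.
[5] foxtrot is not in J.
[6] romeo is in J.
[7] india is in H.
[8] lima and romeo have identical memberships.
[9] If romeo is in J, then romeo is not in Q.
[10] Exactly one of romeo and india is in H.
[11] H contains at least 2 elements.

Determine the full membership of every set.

H = {foxtrot, india}; J = {delta, india, lima, romeo}; Q = {}

From (5): foxtrot ∉ J.
From (6): romeo ∈ J.
From (7): india ∈ H.
(2): only 4 candidates remain for J, so all are in.
(3) (disjoint): india ∉ Q.
(3) (disjoint): lima ∉ Q.
(3) (disjoint): delta ∉ Q.
(3) (disjoint): romeo ∉ Q.
(4) contrapositive: foxtrot ∉ Q.
(10) (exactly one): romeo ∉ H.
(8): lima matches romeo: lima ∉ H.
(11): only 2 candidates remain for H, so all are in.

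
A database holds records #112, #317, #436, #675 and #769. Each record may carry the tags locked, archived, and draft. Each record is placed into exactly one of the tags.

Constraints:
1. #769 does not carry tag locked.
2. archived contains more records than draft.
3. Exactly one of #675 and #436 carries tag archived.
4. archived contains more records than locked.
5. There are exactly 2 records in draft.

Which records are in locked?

locked = {}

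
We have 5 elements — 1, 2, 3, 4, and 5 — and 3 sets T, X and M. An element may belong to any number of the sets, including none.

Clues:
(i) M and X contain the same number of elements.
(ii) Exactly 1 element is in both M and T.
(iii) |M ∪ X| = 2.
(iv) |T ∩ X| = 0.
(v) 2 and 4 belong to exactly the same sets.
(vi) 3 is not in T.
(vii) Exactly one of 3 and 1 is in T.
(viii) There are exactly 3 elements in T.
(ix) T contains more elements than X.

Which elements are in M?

M = {1}

From (vi): 3 ∉ T.
(vii) (exactly one): 1 ∈ T.
Suppose 1 ∉ M: no assignment then satisfies all the clues, so 1 ∈ M.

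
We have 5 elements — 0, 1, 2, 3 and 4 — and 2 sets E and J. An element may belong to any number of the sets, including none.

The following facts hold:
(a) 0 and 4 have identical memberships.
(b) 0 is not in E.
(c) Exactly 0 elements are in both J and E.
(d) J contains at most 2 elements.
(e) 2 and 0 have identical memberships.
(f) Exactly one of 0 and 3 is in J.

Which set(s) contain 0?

0: none

From (b): 0 ∉ E.
(a): 4 matches 0: 4 ∉ E.
(e): 2 matches 0: 2 ∉ E.
Suppose 0 ∈ J: no assignment then satisfies all the clues, so 0 ∉ J.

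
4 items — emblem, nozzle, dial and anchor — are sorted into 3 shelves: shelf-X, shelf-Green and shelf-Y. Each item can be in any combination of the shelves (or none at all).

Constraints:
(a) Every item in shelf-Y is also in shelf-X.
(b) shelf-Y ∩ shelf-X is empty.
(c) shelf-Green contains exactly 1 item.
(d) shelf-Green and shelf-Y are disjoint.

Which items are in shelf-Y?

shelf-Y = {}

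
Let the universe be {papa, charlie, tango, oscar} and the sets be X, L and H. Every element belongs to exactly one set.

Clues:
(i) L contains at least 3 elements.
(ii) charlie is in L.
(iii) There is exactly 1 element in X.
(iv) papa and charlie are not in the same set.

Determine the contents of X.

From (ii): charlie ∈ L.
(iv): papa ∉ L.
(i): only 3 candidates remain for L, so all are in.
(iii): only 1 candidates remain for X, so all are in.

X = {papa}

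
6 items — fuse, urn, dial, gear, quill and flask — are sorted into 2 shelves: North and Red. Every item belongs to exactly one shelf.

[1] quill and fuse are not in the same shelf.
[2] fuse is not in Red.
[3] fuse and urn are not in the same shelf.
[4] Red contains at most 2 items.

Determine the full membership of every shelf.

North = {dial, flask, fuse, gear}; Red = {quill, urn}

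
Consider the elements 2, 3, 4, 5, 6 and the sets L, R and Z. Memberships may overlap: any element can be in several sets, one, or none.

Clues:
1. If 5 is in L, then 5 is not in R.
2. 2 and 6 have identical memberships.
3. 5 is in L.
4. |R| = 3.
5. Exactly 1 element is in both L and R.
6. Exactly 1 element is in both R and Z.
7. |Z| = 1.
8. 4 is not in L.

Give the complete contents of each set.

L = {3, 5}; R = {2, 3, 6}; Z = {3}

From (3): 5 ∈ L.
From (8): 4 ∉ L.
(1): 5 ∉ R.
Suppose 2 ∈ L: no assignment then satisfies all the clues, so 2 ∉ L.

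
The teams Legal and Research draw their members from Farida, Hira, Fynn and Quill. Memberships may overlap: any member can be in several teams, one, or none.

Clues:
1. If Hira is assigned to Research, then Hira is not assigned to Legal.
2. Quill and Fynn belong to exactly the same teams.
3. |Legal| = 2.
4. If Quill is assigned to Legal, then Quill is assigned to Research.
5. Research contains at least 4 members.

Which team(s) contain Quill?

(5): only 4 candidates remain for Research, so all are in.
(1): Hira ∉ Legal.
Suppose Quill ∉ Legal: no assignment then satisfies all the clues, so Quill ∈ Legal.

Quill: Legal, Research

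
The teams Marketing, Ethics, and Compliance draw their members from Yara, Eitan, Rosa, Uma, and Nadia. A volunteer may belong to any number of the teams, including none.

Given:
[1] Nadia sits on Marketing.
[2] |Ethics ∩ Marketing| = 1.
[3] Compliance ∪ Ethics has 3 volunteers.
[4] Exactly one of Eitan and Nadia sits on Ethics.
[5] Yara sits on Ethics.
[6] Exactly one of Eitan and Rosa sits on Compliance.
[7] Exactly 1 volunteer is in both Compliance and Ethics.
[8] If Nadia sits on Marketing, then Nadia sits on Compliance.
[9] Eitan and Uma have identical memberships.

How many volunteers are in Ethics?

2

From (1): Nadia ∈ Marketing.
From (5): Yara ∈ Ethics.
(8): Nadia ∈ Compliance.
Suppose Yara ∈ Marketing: no assignment then satisfies all the clues, so Yara ∉ Marketing.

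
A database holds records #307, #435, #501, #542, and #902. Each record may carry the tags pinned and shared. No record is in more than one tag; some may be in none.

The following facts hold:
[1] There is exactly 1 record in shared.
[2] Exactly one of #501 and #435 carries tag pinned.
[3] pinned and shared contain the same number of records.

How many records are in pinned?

1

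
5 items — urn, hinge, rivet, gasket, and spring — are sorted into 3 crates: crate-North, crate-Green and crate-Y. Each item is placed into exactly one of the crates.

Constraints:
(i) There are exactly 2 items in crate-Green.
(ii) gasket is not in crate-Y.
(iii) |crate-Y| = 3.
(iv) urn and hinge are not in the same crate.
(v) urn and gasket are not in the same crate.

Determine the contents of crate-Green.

From (ii): gasket ∉ crate-Y.
Suppose urn ∈ crate-Green: no assignment then satisfies all the clues, so urn ∉ crate-Green.

crate-Green = {gasket, hinge}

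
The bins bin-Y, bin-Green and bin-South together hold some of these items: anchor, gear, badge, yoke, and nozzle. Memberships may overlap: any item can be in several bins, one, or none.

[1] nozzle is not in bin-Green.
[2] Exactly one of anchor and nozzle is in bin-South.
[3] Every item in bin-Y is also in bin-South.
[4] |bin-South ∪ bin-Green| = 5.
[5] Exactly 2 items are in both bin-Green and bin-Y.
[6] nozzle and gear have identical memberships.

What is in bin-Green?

From (1): nozzle ∉ bin-Green.
(6): gear matches nozzle: gear ∉ bin-Green.
Suppose anchor ∉ bin-Green: no assignment then satisfies all the clues, so anchor ∈ bin-Green.

bin-Green = {anchor, badge, yoke}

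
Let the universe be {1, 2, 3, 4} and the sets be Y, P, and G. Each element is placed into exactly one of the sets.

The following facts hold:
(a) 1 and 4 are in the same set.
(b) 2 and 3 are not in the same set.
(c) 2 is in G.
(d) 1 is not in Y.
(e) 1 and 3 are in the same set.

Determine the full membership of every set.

From (c): 2 ∈ G.
From (d): 1 ∉ Y.
(a): 4 matches 1: 4 ∉ Y.
(b): 3 ∉ G.
(e): 3 matches 1: 3 ∉ Y.
(e): 1 matches 3: 1 ∉ G.
Only one set left: 1 ∈ P.
Only one set left: 3 ∈ P.
(a): 4 matches 1: 4 ∈ P.

Y = {}; P = {1, 3, 4}; G = {2}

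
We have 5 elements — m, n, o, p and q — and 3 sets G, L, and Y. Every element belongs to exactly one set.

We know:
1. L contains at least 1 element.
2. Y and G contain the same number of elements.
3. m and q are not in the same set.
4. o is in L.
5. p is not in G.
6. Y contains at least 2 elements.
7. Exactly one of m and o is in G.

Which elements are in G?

From (4): o ∈ L.
From (5): p ∉ G.
(7) (exactly one): m ∈ G.
(3): q ∉ G.
Suppose n ∉ G: no assignment then satisfies all the clues, so n ∈ G.

G = {m, n}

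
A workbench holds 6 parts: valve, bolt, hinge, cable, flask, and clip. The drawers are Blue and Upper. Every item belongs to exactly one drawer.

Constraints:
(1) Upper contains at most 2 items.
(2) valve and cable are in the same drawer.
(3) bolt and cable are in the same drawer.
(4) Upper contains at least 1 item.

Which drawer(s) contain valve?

valve: Blue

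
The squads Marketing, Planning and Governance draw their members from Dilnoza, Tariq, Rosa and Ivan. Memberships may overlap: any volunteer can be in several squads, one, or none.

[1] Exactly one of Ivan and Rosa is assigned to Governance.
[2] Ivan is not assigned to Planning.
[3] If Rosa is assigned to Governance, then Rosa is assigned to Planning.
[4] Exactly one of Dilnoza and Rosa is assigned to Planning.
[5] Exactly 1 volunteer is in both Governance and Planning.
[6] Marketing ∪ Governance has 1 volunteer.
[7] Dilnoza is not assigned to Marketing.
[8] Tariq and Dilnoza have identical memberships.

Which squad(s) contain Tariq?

Tariq: none

From (2): Ivan ∉ Planning.
From (7): Dilnoza ∉ Marketing.
(8): Tariq matches Dilnoza: Tariq ∉ Marketing.
Suppose Tariq ∈ Planning: no assignment then satisfies all the clues, so Tariq ∉ Planning.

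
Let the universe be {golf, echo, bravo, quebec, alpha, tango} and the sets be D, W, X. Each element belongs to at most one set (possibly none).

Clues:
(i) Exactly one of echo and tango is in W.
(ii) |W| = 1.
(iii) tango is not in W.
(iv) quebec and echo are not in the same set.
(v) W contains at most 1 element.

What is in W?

From (iii): tango ∉ W.
(i) (exactly one): echo ∈ W.
(ii): W already has 1, so the rest are out.

W = {echo}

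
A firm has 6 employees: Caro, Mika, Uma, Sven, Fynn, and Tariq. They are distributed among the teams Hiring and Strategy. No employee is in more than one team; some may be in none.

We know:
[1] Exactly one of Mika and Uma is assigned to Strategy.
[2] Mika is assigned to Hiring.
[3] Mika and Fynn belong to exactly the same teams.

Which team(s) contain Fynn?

From (2): Mika ∈ Hiring.
(1) (exactly one): Uma ∈ Strategy.
(3): Fynn matches Mika: Fynn ∈ Hiring.

Fynn: Hiring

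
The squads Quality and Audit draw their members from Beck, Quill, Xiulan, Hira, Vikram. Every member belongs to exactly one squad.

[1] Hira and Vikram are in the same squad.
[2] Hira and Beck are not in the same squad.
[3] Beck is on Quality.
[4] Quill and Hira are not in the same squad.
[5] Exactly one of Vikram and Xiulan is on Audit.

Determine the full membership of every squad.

From (3): Beck ∈ Quality.
(2): Hira ∉ Quality.
Only one squad left: Hira ∈ Audit.
(1): Vikram matches Hira: Vikram ∉ Quality.
(1): Vikram matches Hira: Vikram ∈ Audit.
(4): Quill ∉ Audit.
(5) (exactly one): Xiulan ∉ Audit.
Only one squad left: Quill ∈ Quality.
Only one squad left: Xiulan ∈ Quality.

Quality = {Beck, Quill, Xiulan}; Audit = {Hira, Vikram}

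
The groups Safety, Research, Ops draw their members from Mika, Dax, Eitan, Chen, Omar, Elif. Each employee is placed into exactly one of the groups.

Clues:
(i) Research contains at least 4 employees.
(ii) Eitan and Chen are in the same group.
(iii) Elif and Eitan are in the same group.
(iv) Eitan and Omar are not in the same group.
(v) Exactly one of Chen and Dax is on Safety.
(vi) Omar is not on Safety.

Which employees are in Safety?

Safety = {Dax}

From (vi): Omar ∉ Safety.
Suppose Mika ∈ Safety: no assignment then satisfies all the clues, so Mika ∉ Safety.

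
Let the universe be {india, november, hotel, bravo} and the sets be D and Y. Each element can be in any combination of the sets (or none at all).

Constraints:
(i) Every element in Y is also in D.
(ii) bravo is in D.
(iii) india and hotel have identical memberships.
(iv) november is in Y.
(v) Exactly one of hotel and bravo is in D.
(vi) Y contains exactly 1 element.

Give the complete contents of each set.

D = {bravo, november}; Y = {november}

From (ii): bravo ∈ D.
From (iv): november ∈ Y.
(i) with november ∈ Y: november ∈ D.
(v) (exactly one): hotel ∉ D.
(vi): Y already has 1, so the rest are out.
(iii): india matches hotel: india ∉ D.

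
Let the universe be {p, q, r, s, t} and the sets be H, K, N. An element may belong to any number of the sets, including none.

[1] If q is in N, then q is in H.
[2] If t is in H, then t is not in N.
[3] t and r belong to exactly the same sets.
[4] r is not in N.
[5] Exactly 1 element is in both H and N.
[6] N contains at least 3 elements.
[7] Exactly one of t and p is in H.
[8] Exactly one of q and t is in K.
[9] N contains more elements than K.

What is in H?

H = {q, r, t}

From (4): r ∉ N.
(3): t matches r: t ∉ N.
(6): only 3 candidates remain for N, so all are in.
(1): q ∈ H.
Suppose p ∈ H: no assignment then satisfies all the clues, so p ∉ H.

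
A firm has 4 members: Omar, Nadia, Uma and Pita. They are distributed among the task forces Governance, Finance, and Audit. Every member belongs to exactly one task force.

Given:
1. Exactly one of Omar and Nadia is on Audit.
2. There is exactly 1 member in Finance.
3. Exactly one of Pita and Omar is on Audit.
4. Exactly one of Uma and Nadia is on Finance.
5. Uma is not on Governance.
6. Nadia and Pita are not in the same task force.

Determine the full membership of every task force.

Governance = {Pita}; Finance = {Nadia}; Audit = {Omar, Uma}

From (5): Uma ∉ Governance.
Suppose Omar ∈ Governance: no assignment then satisfies all the clues, so Omar ∉ Governance.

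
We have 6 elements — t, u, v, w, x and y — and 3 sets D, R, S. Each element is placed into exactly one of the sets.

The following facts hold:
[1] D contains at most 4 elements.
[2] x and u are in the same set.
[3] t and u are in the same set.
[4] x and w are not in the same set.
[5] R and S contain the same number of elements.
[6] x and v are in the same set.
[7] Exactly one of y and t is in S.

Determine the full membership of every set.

D = {t, u, v, x}; R = {w}; S = {y}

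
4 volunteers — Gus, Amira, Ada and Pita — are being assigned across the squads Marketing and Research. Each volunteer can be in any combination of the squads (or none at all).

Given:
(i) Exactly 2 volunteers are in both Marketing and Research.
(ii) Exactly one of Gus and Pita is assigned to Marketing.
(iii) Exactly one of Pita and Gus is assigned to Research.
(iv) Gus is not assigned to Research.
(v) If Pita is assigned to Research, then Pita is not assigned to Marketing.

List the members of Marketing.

Marketing = {Ada, Amira, Gus}

From (iv): Gus ∉ Research.
(iii) (exactly one): Pita ∈ Research.
(v): Pita ∉ Marketing.
(ii) (exactly one): Gus ∈ Marketing.
Suppose Amira ∉ Marketing: no assignment then satisfies all the clues, so Amira ∈ Marketing.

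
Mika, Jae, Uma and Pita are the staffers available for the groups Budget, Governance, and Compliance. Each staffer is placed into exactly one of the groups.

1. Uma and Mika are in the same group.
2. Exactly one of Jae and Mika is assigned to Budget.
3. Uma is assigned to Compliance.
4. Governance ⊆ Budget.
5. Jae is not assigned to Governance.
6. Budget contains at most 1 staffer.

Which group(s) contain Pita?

Pita: Compliance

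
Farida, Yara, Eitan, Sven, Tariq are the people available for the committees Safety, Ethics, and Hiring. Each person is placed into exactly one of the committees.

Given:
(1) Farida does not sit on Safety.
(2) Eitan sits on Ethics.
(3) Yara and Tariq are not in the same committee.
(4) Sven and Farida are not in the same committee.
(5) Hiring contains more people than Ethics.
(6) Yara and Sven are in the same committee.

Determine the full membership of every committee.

Safety = {Sven, Yara}; Ethics = {Eitan}; Hiring = {Farida, Tariq}

From (1): Farida ∉ Safety.
From (2): Eitan ∈ Ethics.
Suppose Farida ∈ Ethics: no assignment then satisfies all the clues, so Farida ∉ Ethics.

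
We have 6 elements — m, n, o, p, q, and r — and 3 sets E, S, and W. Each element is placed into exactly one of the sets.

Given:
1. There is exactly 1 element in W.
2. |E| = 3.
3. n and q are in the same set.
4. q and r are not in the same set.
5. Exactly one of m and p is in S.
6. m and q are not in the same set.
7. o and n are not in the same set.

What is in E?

E = {n, p, q}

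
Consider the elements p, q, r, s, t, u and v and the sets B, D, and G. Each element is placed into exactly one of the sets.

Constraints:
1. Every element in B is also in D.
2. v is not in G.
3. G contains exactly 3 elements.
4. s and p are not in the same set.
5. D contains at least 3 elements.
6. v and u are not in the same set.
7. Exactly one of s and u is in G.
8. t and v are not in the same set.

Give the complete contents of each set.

B = {}; D = {q, r, s, v}; G = {p, t, u}

From (2): v ∉ G.
Suppose p ∈ B: no assignment then satisfies all the clues, so p ∉ B.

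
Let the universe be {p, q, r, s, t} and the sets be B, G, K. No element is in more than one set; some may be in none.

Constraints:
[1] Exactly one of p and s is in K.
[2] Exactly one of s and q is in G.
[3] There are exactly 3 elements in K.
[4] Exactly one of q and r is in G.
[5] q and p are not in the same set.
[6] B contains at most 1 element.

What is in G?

G = {q}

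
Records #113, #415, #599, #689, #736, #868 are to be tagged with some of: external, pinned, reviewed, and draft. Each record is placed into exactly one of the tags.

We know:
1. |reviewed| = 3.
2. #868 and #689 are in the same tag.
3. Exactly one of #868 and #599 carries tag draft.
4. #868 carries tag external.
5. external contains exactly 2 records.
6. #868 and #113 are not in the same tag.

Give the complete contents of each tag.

From (4): #868 ∈ external.
(2): #689 matches #868: #689 ∈ external.
(3) (exactly one): #599 ∈ draft.
(5): external already has 2, so the rest are out.
(1): only 3 candidates remain for reviewed, so all are in.

external = {#689, #868}; pinned = {}; reviewed = {#113, #415, #736}; draft = {#599}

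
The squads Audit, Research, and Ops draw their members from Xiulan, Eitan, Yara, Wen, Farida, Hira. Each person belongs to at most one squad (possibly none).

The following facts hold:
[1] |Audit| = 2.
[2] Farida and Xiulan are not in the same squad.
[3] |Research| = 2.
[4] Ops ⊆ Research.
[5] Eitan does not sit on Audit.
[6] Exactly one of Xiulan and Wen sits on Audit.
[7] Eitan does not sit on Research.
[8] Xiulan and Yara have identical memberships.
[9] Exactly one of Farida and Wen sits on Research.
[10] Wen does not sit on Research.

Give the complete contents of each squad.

Audit = {Xiulan, Yara}; Research = {Farida, Hira}; Ops = {}

From (5): Eitan ∉ Audit.
From (7): Eitan ∉ Research.
From (10): Wen ∉ Research.
(4) contrapositive: Eitan ∉ Ops.
(4) contrapositive: Wen ∉ Ops.
(9) (exactly one): Farida ∈ Research.
(2): Xiulan ∉ Research.
(4) contrapositive: Xiulan ∉ Ops.
(8): Yara matches Xiulan: Yara ∉ Research.
(8): Yara matches Xiulan: Yara ∉ Ops.
(3): only 2 candidates remain for Research, so all are in.
Suppose Xiulan ∉ Audit: no assignment then satisfies all the clues, so Xiulan ∈ Audit.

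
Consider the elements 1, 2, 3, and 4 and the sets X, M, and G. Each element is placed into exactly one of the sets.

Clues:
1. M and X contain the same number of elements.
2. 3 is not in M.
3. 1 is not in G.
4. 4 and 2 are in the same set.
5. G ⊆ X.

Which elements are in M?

M = {2, 4}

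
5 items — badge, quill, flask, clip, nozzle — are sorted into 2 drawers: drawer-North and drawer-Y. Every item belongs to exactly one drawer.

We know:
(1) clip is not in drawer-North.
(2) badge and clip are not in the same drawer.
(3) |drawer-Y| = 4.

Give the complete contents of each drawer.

drawer-North = {badge}; drawer-Y = {clip, flask, nozzle, quill}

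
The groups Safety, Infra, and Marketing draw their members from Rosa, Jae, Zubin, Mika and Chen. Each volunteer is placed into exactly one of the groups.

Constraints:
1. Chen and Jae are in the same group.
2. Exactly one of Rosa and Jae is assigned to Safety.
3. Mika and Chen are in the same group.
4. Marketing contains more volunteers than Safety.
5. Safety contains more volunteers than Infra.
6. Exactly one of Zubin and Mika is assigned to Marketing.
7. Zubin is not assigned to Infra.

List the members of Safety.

Safety = {Rosa, Zubin}

From (7): Zubin ∉ Infra.
Suppose Rosa ∉ Safety: no assignment then satisfies all the clues, so Rosa ∈ Safety.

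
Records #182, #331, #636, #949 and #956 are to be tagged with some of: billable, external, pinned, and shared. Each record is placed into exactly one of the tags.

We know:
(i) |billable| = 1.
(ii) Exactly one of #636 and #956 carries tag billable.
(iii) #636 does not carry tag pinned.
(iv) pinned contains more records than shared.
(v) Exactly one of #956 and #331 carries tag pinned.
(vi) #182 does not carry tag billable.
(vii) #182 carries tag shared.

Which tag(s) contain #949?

#949: pinned

From (iii): #636 ∉ pinned.
From (vi): #182 ∉ billable.
From (vii): #182 ∈ shared.
Suppose #949 ∈ billable: no assignment then satisfies all the clues, so #949 ∉ billable.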